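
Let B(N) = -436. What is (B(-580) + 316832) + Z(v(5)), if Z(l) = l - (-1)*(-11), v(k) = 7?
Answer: 316392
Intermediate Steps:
Z(l) = -11 + l (Z(l) = l - 1*11 = l - 11 = -11 + l)
(B(-580) + 316832) + Z(v(5)) = (-436 + 316832) + (-11 + 7) = 316396 - 4 = 316392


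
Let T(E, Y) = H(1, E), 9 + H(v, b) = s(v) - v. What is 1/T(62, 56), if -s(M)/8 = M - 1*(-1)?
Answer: -1/26 ≈ -0.038462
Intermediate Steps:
s(M) = -8 - 8*M (s(M) = -8*(M - 1*(-1)) = -8*(M + 1) = -8*(1 + M) = -8 - 8*M)
H(v, b) = -17 - 9*v (H(v, b) = -9 + ((-8 - 8*v) - v) = -9 + (-8 - 9*v) = -17 - 9*v)
T(E, Y) = -26 (T(E, Y) = -17 - 9*1 = -17 - 9 = -26)
1/T(62, 56) = 1/(-26) = -1/26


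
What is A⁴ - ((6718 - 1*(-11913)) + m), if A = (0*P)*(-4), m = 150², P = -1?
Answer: -41131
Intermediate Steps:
m = 22500
A = 0 (A = (0*(-1))*(-4) = 0*(-4) = 0)
A⁴ - ((6718 - 1*(-11913)) + m) = 0⁴ - ((6718 - 1*(-11913)) + 22500) = 0 - ((6718 + 11913) + 22500) = 0 - (18631 + 22500) = 0 - 1*41131 = 0 - 41131 = -41131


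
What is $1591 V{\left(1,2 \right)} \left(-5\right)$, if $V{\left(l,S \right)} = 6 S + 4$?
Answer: $-127280$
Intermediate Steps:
$V{\left(l,S \right)} = 4 + 6 S$
$1591 V{\left(1,2 \right)} \left(-5\right) = 1591 \left(4 + 6 \cdot 2\right) \left(-5\right) = 1591 \left(4 + 12\right) \left(-5\right) = 1591 \cdot 16 \left(-5\right) = 1591 \left(-80\right) = -127280$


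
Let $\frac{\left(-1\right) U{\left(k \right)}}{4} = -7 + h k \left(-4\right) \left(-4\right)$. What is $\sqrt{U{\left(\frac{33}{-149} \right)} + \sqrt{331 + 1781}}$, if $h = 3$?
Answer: $\frac{2 \sqrt{391423 + 44402 \sqrt{33}}}{149} \approx 10.793$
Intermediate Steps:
$U{\left(k \right)} = 28 - 192 k$ ($U{\left(k \right)} = - 4 \left(-7 + 3 k \left(-4\right) \left(-4\right)\right) = - 4 \left(-7 + 3 - 4 k \left(-4\right)\right) = - 4 \left(-7 + 3 \cdot 16 k\right) = - 4 \left(-7 + 48 k\right) = 28 - 192 k$)
$\sqrt{U{\left(\frac{33}{-149} \right)} + \sqrt{331 + 1781}} = \sqrt{\left(28 - 192 \frac{33}{-149}\right) + \sqrt{331 + 1781}} = \sqrt{\left(28 - 192 \cdot 33 \left(- \frac{1}{149}\right)\right) + \sqrt{2112}} = \sqrt{\left(28 - - \frac{6336}{149}\right) + 8 \sqrt{33}} = \sqrt{\left(28 + \frac{6336}{149}\right) + 8 \sqrt{33}} = \sqrt{\frac{10508}{149} + 8 \sqrt{33}}$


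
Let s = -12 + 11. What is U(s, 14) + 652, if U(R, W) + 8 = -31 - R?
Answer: 614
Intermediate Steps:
s = -1
U(R, W) = -39 - R (U(R, W) = -8 + (-31 - R) = -39 - R)
U(s, 14) + 652 = (-39 - 1*(-1)) + 652 = (-39 + 1) + 652 = -38 + 652 = 614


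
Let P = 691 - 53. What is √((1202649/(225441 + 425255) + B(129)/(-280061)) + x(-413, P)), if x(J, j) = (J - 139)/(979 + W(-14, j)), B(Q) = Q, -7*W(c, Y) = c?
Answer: √1140862889474420804505294018/29795352596556 ≈ 1.1336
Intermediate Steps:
W(c, Y) = -c/7
P = 638
x(J, j) = -139/981 + J/981 (x(J, j) = (J - 139)/(979 - ⅐*(-14)) = (-139 + J)/(979 + 2) = (-139 + J)/981 = (-139 + J)*(1/981) = -139/981 + J/981)
√((1202649/(225441 + 425255) + B(129)/(-280061)) + x(-413, P)) = √((1202649/(225441 + 425255) + 129/(-280061)) + (-139/981 + (1/981)*(-413))) = √((1202649/650696 + 129*(-1/280061)) + (-139/981 - 413/981)) = √((1202649*(1/650696) - 129/280061) - 184/327) = √((1202649/650696 - 129/280061) - 184/327) = √(336731141805/182234572456 - 184/327) = √(76579922038331/59590705193112) = √1140862889474420804505294018/29795352596556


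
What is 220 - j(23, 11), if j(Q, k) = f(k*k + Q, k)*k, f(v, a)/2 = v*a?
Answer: -34628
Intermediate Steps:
f(v, a) = 2*a*v (f(v, a) = 2*(v*a) = 2*(a*v) = 2*a*v)
j(Q, k) = 2*k²*(Q + k²) (j(Q, k) = (2*k*(k*k + Q))*k = (2*k*(k² + Q))*k = (2*k*(Q + k²))*k = 2*k²*(Q + k²))
220 - j(23, 11) = 220 - 2*11²*(23 + 11²) = 220 - 2*121*(23 + 121) = 220 - 2*121*144 = 220 - 1*34848 = 220 - 34848 = -34628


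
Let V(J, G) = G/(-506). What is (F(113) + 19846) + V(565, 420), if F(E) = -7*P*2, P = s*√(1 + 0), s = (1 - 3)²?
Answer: 5006660/253 ≈ 19789.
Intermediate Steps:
s = 4 (s = (-2)² = 4)
P = 4 (P = 4*√(1 + 0) = 4*√1 = 4*1 = 4)
F(E) = -56 (F(E) = -7*4*2 = -28*2 = -56)
V(J, G) = -G/506 (V(J, G) = G*(-1/506) = -G/506)
(F(113) + 19846) + V(565, 420) = (-56 + 19846) - 1/506*420 = 19790 - 210/253 = 5006660/253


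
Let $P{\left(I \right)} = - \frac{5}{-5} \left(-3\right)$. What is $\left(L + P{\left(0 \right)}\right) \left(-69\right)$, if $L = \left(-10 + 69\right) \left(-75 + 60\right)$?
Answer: $61272$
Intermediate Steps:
$P{\left(I \right)} = -3$ ($P{\left(I \right)} = \left(-5\right) \left(- \frac{1}{5}\right) \left(-3\right) = 1 \left(-3\right) = -3$)
$L = -885$ ($L = 59 \left(-15\right) = -885$)
$\left(L + P{\left(0 \right)}\right) \left(-69\right) = \left(-885 - 3\right) \left(-69\right) = \left(-888\right) \left(-69\right) = 61272$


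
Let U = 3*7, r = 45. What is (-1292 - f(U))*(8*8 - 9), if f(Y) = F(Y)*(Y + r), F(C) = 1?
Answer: -74690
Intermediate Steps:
U = 21
f(Y) = 45 + Y (f(Y) = 1*(Y + 45) = 1*(45 + Y) = 45 + Y)
(-1292 - f(U))*(8*8 - 9) = (-1292 - (45 + 21))*(8*8 - 9) = (-1292 - 1*66)*(64 - 9) = (-1292 - 66)*55 = -1358*55 = -74690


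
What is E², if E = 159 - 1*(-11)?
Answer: 28900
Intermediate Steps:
E = 170 (E = 159 + 11 = 170)
E² = 170² = 28900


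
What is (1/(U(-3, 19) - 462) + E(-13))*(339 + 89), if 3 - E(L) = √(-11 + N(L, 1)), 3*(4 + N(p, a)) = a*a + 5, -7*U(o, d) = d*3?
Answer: 4222648/3291 - 428*I*√13 ≈ 1283.1 - 1543.2*I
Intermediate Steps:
U(o, d) = -3*d/7 (U(o, d) = -d*3/7 = -3*d/7)
N(p, a) = -7/3 + a²/3 (N(p, a) = -4 + (a*a + 5)/3 = -4 + (a² + 5)/3 = -4 + (5 + a²)/3 = -4 + (5/3 + a²/3) = -7/3 + a²/3)
E(L) = 3 - I*√13 (E(L) = 3 - √(-11 + (-7/3 + (⅓)*1²)) = 3 - √(-11 + (-7/3 + (⅓)*1)) = 3 - √(-11 + (-7/3 + ⅓)) = 3 - √(-11 - 2) = 3 - √(-13) = 3 - I*√13)
(1/(U(-3, 19) - 462) + E(-13))*(339 + 89) = (1/(-3/7*19 - 462) + (3 - I*√13))*(339 + 89) = (1/(-57/7 - 462) + (3 - I*√13))*428 = (1/(-3291/7) + (3 - I*√13))*428 = (-7/3291 + (3 - I*√13))*428 = (9866/3291 - I*√13)*428 = 4222648/3291 - 428*I*√13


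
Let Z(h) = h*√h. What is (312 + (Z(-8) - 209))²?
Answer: 10097 - 3296*I*√2 ≈ 10097.0 - 4661.3*I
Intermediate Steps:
Z(h) = h^(3/2)
(312 + (Z(-8) - 209))² = (312 + ((-8)^(3/2) - 209))² = (312 + (-16*I*√2 - 209))² = (312 + (-209 - 16*I*√2))² = (103 - 16*I*√2)²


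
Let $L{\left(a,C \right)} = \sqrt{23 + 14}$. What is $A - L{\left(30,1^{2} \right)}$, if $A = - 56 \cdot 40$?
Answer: $-2240 - \sqrt{37} \approx -2246.1$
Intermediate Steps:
$L{\left(a,C \right)} = \sqrt{37}$
$A = -2240$ ($A = \left(-1\right) 2240 = -2240$)
$A - L{\left(30,1^{2} \right)} = -2240 - \sqrt{37}$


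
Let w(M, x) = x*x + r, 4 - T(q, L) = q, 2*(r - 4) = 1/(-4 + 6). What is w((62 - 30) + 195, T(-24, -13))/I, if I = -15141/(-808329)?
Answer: 849553779/20188 ≈ 42082.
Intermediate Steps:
r = 17/4 (r = 4 + 1/(2*(-4 + 6)) = 4 + (½)/2 = 4 + (½)*(½) = 4 + ¼ = 17/4 ≈ 4.2500)
T(q, L) = 4 - q
w(M, x) = 17/4 + x² (w(M, x) = x*x + 17/4 = x² + 17/4 = 17/4 + x²)
I = 5047/269443 (I = -15141*(-1/808329) = 5047/269443 ≈ 0.018731)
w((62 - 30) + 195, T(-24, -13))/I = (17/4 + (4 - 1*(-24))²)/(5047/269443) = (17/4 + (4 + 24)²)*(269443/5047) = (17/4 + 28²)*(269443/5047) = (17/4 + 784)*(269443/5047) = (3153/4)*(269443/5047) = 849553779/20188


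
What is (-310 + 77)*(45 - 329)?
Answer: 66172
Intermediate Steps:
(-310 + 77)*(45 - 329) = -233*(-284) = 66172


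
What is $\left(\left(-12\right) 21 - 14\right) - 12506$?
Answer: $-12772$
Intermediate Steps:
$\left(\left(-12\right) 21 - 14\right) - 12506 = \left(-252 - 14\right) - 12506 = -266 - 12506 = -12772$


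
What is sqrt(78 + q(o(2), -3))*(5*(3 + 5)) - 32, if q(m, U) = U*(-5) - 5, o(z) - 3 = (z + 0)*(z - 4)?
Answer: -32 + 80*sqrt(22) ≈ 343.23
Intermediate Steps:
o(z) = 3 + z*(-4 + z) (o(z) = 3 + (z + 0)*(z - 4) = 3 + z*(-4 + z))
q(m, U) = -5 - 5*U (q(m, U) = -5*U - 5 = -5 - 5*U)
sqrt(78 + q(o(2), -3))*(5*(3 + 5)) - 32 = sqrt(78 + (-5 - 5*(-3)))*(5*(3 + 5)) - 32 = sqrt(78 + (-5 + 15))*(5*8) - 32 = sqrt(78 + 10)*40 - 32 = sqrt(88)*40 - 32 = (2*sqrt(22))*40 - 32 = 80*sqrt(22) - 32 = -32 + 80*sqrt(22)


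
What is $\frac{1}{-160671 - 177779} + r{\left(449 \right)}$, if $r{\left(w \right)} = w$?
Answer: $\frac{151964049}{338450} \approx 449.0$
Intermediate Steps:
$\frac{1}{-160671 - 177779} + r{\left(449 \right)} = \frac{1}{-160671 - 177779} + 449 = \frac{1}{-338450} + 449 = - \frac{1}{338450} + 449 = \frac{151964049}{338450}$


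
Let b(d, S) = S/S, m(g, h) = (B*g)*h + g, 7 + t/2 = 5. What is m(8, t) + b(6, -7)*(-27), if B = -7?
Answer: 205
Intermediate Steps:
t = -4 (t = -14 + 2*5 = -14 + 10 = -4)
m(g, h) = g - 7*g*h (m(g, h) = (-7*g)*h + g = -7*g*h + g = g - 7*g*h)
b(d, S) = 1
m(8, t) + b(6, -7)*(-27) = 8*(1 - 7*(-4)) + 1*(-27) = 8*(1 + 28) - 27 = 8*29 - 27 = 232 - 27 = 205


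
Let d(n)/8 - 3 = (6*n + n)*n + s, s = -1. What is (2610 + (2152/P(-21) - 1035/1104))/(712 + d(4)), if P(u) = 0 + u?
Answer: 842213/545664 ≈ 1.5435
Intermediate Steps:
P(u) = u
d(n) = 16 + 56*n² (d(n) = 24 + 8*((6*n + n)*n - 1) = 24 + 8*((7*n)*n - 1) = 24 + 8*(7*n² - 1) = 24 + 8*(-1 + 7*n²) = 24 + (-8 + 56*n²) = 16 + 56*n²)
(2610 + (2152/P(-21) - 1035/1104))/(712 + d(4)) = (2610 + (2152/(-21) - 1035/1104))/(712 + (16 + 56*4²)) = (2610 + (2152*(-1/21) - 1035*1/1104))/(712 + (16 + 56*16)) = (2610 + (-2152/21 - 15/16))/(712 + (16 + 896)) = (2610 - 34747/336)/(712 + 912) = (842213/336)/1624 = (842213/336)*(1/1624) = 842213/545664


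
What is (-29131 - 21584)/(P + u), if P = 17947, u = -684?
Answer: -50715/17263 ≈ -2.9378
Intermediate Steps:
(-29131 - 21584)/(P + u) = (-29131 - 21584)/(17947 - 684) = -50715/17263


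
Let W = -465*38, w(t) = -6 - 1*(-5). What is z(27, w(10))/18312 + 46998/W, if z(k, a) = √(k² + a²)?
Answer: -7833/2945 + √730/18312 ≈ -2.6583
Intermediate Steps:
w(t) = -1 (w(t) = -6 + 5 = -1)
z(k, a) = √(a² + k²)
W = -17670
z(27, w(10))/18312 + 46998/W = √((-1)² + 27²)/18312 + 46998/(-17670) = √(1 + 729)*(1/18312) + 46998*(-1/17670) = √730*(1/18312) - 7833/2945 = √730/18312 - 7833/2945 = -7833/2945 + √730/18312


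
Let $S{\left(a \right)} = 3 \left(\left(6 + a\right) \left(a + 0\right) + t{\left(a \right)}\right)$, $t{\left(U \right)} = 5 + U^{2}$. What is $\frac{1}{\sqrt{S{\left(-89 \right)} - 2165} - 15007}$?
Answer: $- \frac{349}{5236425} - \frac{\sqrt{43774}}{225166275} \approx -6.7578 \cdot 10^{-5}$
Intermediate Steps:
$S{\left(a \right)} = 15 + 3 a^{2} + 3 a \left(6 + a\right)$ ($S{\left(a \right)} = 3 \left(\left(6 + a\right) \left(a + 0\right) + \left(5 + a^{2}\right)\right) = 3 \left(\left(6 + a\right) a + \left(5 + a^{2}\right)\right) = 3 \left(a \left(6 + a\right) + \left(5 + a^{2}\right)\right) = 3 \left(5 + a^{2} + a \left(6 + a\right)\right) = 15 + 3 a^{2} + 3 a \left(6 + a\right)$)
$\frac{1}{\sqrt{S{\left(-89 \right)} - 2165} - 15007} = \frac{1}{\sqrt{\left(15 + 6 \left(-89\right)^{2} + 18 \left(-89\right)\right) - 2165} - 15007} = \frac{1}{\sqrt{\left(15 + 6 \cdot 7921 - 1602\right) - 2165} - 15007} = \frac{1}{\sqrt{\left(15 + 47526 - 1602\right) - 2165} - 15007} = \frac{1}{\sqrt{45939 - 2165} - 15007} = \frac{1}{\sqrt{43774} - 15007} = \frac{1}{-15007 + \sqrt{43774}}$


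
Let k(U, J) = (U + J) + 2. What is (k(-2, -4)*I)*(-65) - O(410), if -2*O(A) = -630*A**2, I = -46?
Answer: -52963460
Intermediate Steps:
k(U, J) = 2 + J + U (k(U, J) = (J + U) + 2 = 2 + J + U)
O(A) = 315*A**2 (O(A) = -(-315)*A**2 = 315*A**2)
(k(-2, -4)*I)*(-65) - O(410) = ((2 - 4 - 2)*(-46))*(-65) - 315*410**2 = -4*(-46)*(-65) - 315*168100 = 184*(-65) - 1*52951500 = -11960 - 52951500 = -52963460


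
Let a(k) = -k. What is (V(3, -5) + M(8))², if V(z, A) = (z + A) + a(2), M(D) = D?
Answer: 16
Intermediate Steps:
V(z, A) = -2 + A + z (V(z, A) = (z + A) - 1*2 = (A + z) - 2 = -2 + A + z)
(V(3, -5) + M(8))² = ((-2 - 5 + 3) + 8)² = (-4 + 8)² = 4² = 16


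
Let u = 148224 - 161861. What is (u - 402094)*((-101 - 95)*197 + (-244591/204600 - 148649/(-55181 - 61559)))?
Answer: 6390103604100885869/398083400 ≈ 1.6052e+10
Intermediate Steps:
u = -13637
(u - 402094)*((-101 - 95)*197 + (-244591/204600 - 148649/(-55181 - 61559))) = (-13637 - 402094)*((-101 - 95)*197 + (-244591/204600 - 148649/(-55181 - 61559))) = -415731*(-196*197 + (-244591*1/204600 - 148649/(-116740))) = -415731*(-38612 + (-244591/204600 - 148649*(-1/116740))) = -415731*(-38612 + (-244591/204600 + 148649/116740)) = -415731*(-38612 + 93001603/1194250200) = -415731*(-46112295720797/1194250200) = 6390103604100885869/398083400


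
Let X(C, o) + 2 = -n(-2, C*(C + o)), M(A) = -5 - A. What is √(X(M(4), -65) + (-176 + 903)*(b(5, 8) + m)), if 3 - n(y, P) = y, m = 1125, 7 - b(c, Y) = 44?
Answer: √790969 ≈ 889.36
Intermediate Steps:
b(c, Y) = -37 (b(c, Y) = 7 - 1*44 = 7 - 44 = -37)
n(y, P) = 3 - y
X(C, o) = -7 (X(C, o) = -2 - (3 - 1*(-2)) = -2 - (3 + 2) = -2 - 1*5 = -2 - 5 = -7)
√(X(M(4), -65) + (-176 + 903)*(b(5, 8) + m)) = √(-7 + (-176 + 903)*(-37 + 1125)) = √(-7 + 727*1088) = √(-7 + 790976) = √790969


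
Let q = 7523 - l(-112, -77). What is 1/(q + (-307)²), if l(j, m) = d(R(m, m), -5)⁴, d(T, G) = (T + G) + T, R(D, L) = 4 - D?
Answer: -1/607471429 ≈ -1.6462e-9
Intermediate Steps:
d(T, G) = G + 2*T (d(T, G) = (G + T) + T = G + 2*T)
l(j, m) = (3 - 2*m)⁴ (l(j, m) = (-5 + 2*(4 - m))⁴ = (-5 + (8 - 2*m))⁴ = (3 - 2*m)⁴)
q = -607565678 (q = 7523 - (-3 + 2*(-77))⁴ = 7523 - (-3 - 154)⁴ = 7523 - 1*(-157)⁴ = 7523 - 1*607573201 = 7523 - 607573201 = -607565678)
1/(q + (-307)²) = 1/(-607565678 + (-307)²) = 1/(-607565678 + 94249) = 1/(-607471429) = -1/607471429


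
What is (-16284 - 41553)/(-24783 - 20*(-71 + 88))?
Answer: 57837/25123 ≈ 2.3022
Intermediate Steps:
(-16284 - 41553)/(-24783 - 20*(-71 + 88)) = -57837/(-24783 - 20*17) = -57837/(-24783 - 340) = -57837/(-25123) = -57837*(-1/25123) = 57837/25123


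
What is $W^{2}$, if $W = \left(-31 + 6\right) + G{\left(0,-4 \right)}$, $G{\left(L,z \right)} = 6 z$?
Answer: $2401$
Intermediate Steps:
$W = -49$ ($W = \left(-31 + 6\right) + 6 \left(-4\right) = -25 - 24 = -49$)
$W^{2} = \left(-49\right)^{2} = 2401$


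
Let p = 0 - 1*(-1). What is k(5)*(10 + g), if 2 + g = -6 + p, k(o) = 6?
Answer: 18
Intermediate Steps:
p = 1 (p = 0 + 1 = 1)
g = -7 (g = -2 + (-6 + 1) = -2 - 5 = -7)
k(5)*(10 + g) = 6*(10 - 7) = 6*3 = 18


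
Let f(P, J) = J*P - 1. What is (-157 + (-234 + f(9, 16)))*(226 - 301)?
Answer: 18600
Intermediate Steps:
f(P, J) = -1 + J*P
(-157 + (-234 + f(9, 16)))*(226 - 301) = (-157 + (-234 + (-1 + 16*9)))*(226 - 301) = (-157 + (-234 + (-1 + 144)))*(-75) = (-157 + (-234 + 143))*(-75) = (-157 - 91)*(-75) = -248*(-75) = 18600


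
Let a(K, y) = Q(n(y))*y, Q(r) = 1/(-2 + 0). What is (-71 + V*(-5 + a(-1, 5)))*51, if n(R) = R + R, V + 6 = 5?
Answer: -6477/2 ≈ -3238.5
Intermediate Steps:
V = -1 (V = -6 + 5 = -1)
n(R) = 2*R
Q(r) = -½ (Q(r) = 1/(-2) = -½)
a(K, y) = -y/2
(-71 + V*(-5 + a(-1, 5)))*51 = (-71 - (-5 - ½*5))*51 = (-71 - (-5 - 5/2))*51 = (-71 - 1*(-15/2))*51 = (-71 + 15/2)*51 = -127/2*51 = -6477/2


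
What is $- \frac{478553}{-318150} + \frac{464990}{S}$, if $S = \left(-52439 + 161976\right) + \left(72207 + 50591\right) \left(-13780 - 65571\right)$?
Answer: $\frac{4662889034701733}{3100064595582150} \approx 1.5041$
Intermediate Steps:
$S = -9744034561$ ($S = 109537 + 122798 \left(-79351\right) = 109537 - 9744144098 = -9744034561$)
$- \frac{478553}{-318150} + \frac{464990}{S} = - \frac{478553}{-318150} + \frac{464990}{-9744034561} = \left(-478553\right) \left(- \frac{1}{318150}\right) + 464990 \left(- \frac{1}{9744034561}\right) = \frac{478553}{318150} - \frac{464990}{9744034561} = \frac{4662889034701733}{3100064595582150}$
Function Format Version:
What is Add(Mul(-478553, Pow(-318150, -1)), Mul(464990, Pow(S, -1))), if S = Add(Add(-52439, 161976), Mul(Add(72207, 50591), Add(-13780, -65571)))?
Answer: Rational(4662889034701733, 3100064595582150) ≈ 1.5041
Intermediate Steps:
S = -9744034561 (S = Add(109537, Mul(122798, -79351)) = Add(109537, -9744144098) = -9744034561)
Add(Mul(-478553, Pow(-318150, -1)), Mul(464990, Pow(S, -1))) = Add(Mul(-478553, Pow(-318150, -1)), Mul(464990, Pow(-9744034561, -1))) = Add(Mul(-478553, Rational(-1, 318150)), Mul(464990, Rational(-1, 9744034561))) = Add(Rational(478553, 318150), Rational(-464990, 9744034561)) = Rational(4662889034701733, 3100064595582150)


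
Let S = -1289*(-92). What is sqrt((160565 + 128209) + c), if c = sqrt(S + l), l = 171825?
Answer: sqrt(288774 + sqrt(290413)) ≈ 537.88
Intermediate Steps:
S = 118588
c = sqrt(290413) (c = sqrt(118588 + 171825) = sqrt(290413) ≈ 538.90)
sqrt((160565 + 128209) + c) = sqrt((160565 + 128209) + sqrt(290413)) = sqrt(288774 + sqrt(290413))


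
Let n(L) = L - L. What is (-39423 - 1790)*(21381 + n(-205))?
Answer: -881175153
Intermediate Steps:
n(L) = 0
(-39423 - 1790)*(21381 + n(-205)) = (-39423 - 1790)*(21381 + 0) = -41213*21381 = -881175153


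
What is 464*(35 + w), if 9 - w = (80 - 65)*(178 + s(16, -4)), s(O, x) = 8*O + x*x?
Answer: -2220704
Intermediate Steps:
s(O, x) = x² + 8*O (s(O, x) = 8*O + x² = x² + 8*O)
w = -4821 (w = 9 - (80 - 65)*(178 + ((-4)² + 8*16)) = 9 - 15*(178 + (16 + 128)) = 9 - 15*(178 + 144) = 9 - 15*322 = 9 - 1*4830 = 9 - 4830 = -4821)
464*(35 + w) = 464*(35 - 4821) = 464*(-4786) = -2220704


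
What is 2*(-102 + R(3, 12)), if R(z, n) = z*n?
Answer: -132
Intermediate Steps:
R(z, n) = n*z
2*(-102 + R(3, 12)) = 2*(-102 + 12*3) = 2*(-102 + 36) = 2*(-66) = -132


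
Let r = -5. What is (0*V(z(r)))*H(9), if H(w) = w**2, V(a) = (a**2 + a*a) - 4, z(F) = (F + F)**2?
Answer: 0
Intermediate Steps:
z(F) = 4*F**2 (z(F) = (2*F)**2 = 4*F**2)
V(a) = -4 + 2*a**2 (V(a) = (a**2 + a**2) - 4 = 2*a**2 - 4 = -4 + 2*a**2)
(0*V(z(r)))*H(9) = (0*(-4 + 2*(4*(-5)**2)**2))*9**2 = (0*(-4 + 2*(4*25)**2))*81 = (0*(-4 + 2*100**2))*81 = (0*(-4 + 2*10000))*81 = (0*(-4 + 20000))*81 = (0*19996)*81 = 0*81 = 0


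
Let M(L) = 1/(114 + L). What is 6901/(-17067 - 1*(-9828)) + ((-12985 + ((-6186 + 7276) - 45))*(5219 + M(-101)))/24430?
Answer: -586654265227/229903401 ≈ -2551.7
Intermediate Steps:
6901/(-17067 - 1*(-9828)) + ((-12985 + ((-6186 + 7276) - 45))*(5219 + M(-101)))/24430 = 6901/(-17067 - 1*(-9828)) + ((-12985 + ((-6186 + 7276) - 45))*(5219 + 1/(114 - 101)))/24430 = 6901/(-17067 + 9828) + ((-12985 + (1090 - 45))*(5219 + 1/13))*(1/24430) = 6901/(-7239) + ((-12985 + 1045)*(5219 + 1/13))*(1/24430) = 6901*(-1/7239) - 11940*67848/13*(1/24430) = -6901/7239 - 810105120/13*1/24430 = -6901/7239 - 81010512/31759 = -586654265227/229903401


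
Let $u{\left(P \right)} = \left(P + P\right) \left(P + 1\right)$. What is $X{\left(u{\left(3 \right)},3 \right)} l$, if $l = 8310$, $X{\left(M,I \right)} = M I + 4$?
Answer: $631560$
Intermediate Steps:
$u{\left(P \right)} = 2 P \left(1 + P\right)$
$X{\left(M,I \right)} = 4 + I M$ ($X{\left(M,I \right)} = I M + 4 = 4 + I M$)
$X{\left(u{\left(3 \right)},3 \right)} l = \left(4 + 3 \cdot 2 \cdot 3 \left(1 + 3\right)\right) 8310 = \left(4 + 3 \cdot 2 \cdot 3 \cdot 4\right) 8310 = \left(4 + 3 \cdot 24\right) 8310 = \left(4 + 72\right) 8310 = 76 \cdot 8310 = 631560$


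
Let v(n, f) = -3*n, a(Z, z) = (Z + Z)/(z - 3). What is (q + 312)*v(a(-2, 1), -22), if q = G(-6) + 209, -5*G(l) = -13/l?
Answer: -15617/5 ≈ -3123.4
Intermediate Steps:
a(Z, z) = 2*Z/(-3 + z) (a(Z, z) = (2*Z)/(-3 + z) = 2*Z/(-3 + z))
G(l) = 13/(5*l) (G(l) = -(-13)/(5*l) = 13/(5*l))
q = 6257/30 (q = (13/5)/(-6) + 209 = (13/5)*(-⅙) + 209 = -13/30 + 209 = 6257/30 ≈ 208.57)
(q + 312)*v(a(-2, 1), -22) = (6257/30 + 312)*(-6*(-2)/(-3 + 1)) = 15617*(-6*(-2)/(-2))/30 = 15617*(-6*(-2)*(-1)/2)/30 = 15617*(-3*2)/30 = (15617/30)*(-6) = -15617/5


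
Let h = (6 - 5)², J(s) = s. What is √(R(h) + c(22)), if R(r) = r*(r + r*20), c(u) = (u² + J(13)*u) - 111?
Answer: 2*√170 ≈ 26.077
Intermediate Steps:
h = 1 (h = 1² = 1)
c(u) = -111 + u² + 13*u (c(u) = (u² + 13*u) - 111 = -111 + u² + 13*u)
R(r) = 21*r² (R(r) = r*(r + 20*r) = r*(21*r) = 21*r²)
√(R(h) + c(22)) = √(21*1² + (-111 + 22² + 13*22)) = √(21*1 + (-111 + 484 + 286)) = √(21 + 659) = √680 = 2*√170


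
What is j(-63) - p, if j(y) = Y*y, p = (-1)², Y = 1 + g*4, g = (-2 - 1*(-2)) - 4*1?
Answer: 944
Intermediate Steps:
g = -4 (g = (-2 + 2) - 4 = 0 - 4 = -4)
Y = -15 (Y = 1 - 4*4 = 1 - 16 = -15)
p = 1
j(y) = -15*y
j(-63) - p = -15*(-63) - 1*1 = 945 - 1 = 944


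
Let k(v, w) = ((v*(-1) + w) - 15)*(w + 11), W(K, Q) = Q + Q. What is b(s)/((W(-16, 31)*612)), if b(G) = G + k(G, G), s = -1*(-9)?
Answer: -97/12648 ≈ -0.0076692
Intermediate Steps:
W(K, Q) = 2*Q
s = 9
k(v, w) = (11 + w)*(-15 + w - v) (k(v, w) = ((-v + w) - 15)*(11 + w) = ((w - v) - 15)*(11 + w) = (-15 + w - v)*(11 + w) = (11 + w)*(-15 + w - v))
b(G) = -165 - 14*G (b(G) = G + (-165 + G² - 11*G - 4*G - G*G) = G + (-165 + G² - 11*G - 4*G - G²) = G + (-165 - 15*G) = -165 - 14*G)
b(s)/((W(-16, 31)*612)) = (-165 - 14*9)/(((2*31)*612)) = (-165 - 126)/((62*612)) = -291/37944 = -291*1/37944 = -97/12648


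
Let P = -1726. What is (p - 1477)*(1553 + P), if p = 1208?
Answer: 46537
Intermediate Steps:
(p - 1477)*(1553 + P) = (1208 - 1477)*(1553 - 1726) = -269*(-173) = 46537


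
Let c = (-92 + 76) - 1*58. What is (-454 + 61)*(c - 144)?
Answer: 85674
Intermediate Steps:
c = -74 (c = -16 - 58 = -74)
(-454 + 61)*(c - 144) = (-454 + 61)*(-74 - 144) = -393*(-218) = 85674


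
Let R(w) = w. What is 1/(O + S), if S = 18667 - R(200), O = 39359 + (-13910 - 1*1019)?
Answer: 1/42897 ≈ 2.3312e-5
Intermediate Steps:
O = 24430 (O = 39359 + (-13910 - 1019) = 39359 - 14929 = 24430)
S = 18467 (S = 18667 - 1*200 = 18667 - 200 = 18467)
1/(O + S) = 1/(24430 + 18467) = 1/42897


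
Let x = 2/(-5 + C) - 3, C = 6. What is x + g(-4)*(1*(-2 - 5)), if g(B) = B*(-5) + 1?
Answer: -148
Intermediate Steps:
g(B) = 1 - 5*B (g(B) = -5*B + 1 = 1 - 5*B)
x = -1 (x = 2/(-5 + 6) - 3 = 2/1 - 3 = 2*1 - 3 = 2 - 3 = -1)
x + g(-4)*(1*(-2 - 5)) = -1 + (1 - 5*(-4))*(1*(-2 - 5)) = -1 + (1 + 20)*(1*(-7)) = -1 + 21*(-7) = -1 - 147 = -148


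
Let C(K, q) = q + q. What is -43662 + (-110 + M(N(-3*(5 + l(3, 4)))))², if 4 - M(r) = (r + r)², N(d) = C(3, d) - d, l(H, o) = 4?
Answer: 9088822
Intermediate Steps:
C(K, q) = 2*q
N(d) = d (N(d) = 2*d - d = d)
M(r) = 4 - 4*r² (M(r) = 4 - (r + r)² = 4 - (2*r)² = 4 - 4*r²)
-43662 + (-110 + M(N(-3*(5 + l(3, 4)))))² = -43662 + (-110 + (4 - 4*9*(5 + 4)²))² = -43662 + (-110 + (4 - 4*(-3*9)²))² = -43662 + (-110 + (4 - 4*(-27)²))² = -43662 + (-110 + (4 - 4*729))² = -43662 + (-110 + (4 - 2916))² = -43662 + (-110 - 2912)² = -43662 + (-3022)² = -43662 + 9132484 = 9088822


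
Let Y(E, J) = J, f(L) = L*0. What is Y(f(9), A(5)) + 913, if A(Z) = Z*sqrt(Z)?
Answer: 913 + 5*sqrt(5) ≈ 924.18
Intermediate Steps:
f(L) = 0
A(Z) = Z**(3/2)
Y(f(9), A(5)) + 913 = 5**(3/2) + 913 = 5*sqrt(5) + 913 = 913 + 5*sqrt(5)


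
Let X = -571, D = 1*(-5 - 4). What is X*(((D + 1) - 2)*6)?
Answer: 34260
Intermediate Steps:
D = -9 (D = 1*(-9) = -9)
X*(((D + 1) - 2)*6) = -571*((-9 + 1) - 2)*6 = -571*(-8 - 2)*6 = -(-5710)*6 = -571*(-60) = 34260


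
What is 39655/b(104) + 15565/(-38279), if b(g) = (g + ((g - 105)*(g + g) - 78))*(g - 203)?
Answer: 16071475/8957286 ≈ 1.7942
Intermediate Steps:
b(g) = (-203 + g)*(-78 + g + 2*g*(-105 + g)) (b(g) = (g + ((-105 + g)*(2*g) - 78))*(-203 + g) = (g + (2*g*(-105 + g) - 78))*(-203 + g) = (g + (-78 + 2*g*(-105 + g)))*(-203 + g) = (-78 + g + 2*g*(-105 + g))*(-203 + g) = (-203 + g)*(-78 + g + 2*g*(-105 + g)))
39655/b(104) + 15565/(-38279) = 39655/(15834 - 615*104² + 2*104³ + 42349*104) + 15565/(-38279) = 39655/(15834 - 615*10816 + 2*1124864 + 4404296) + 15565*(-1/38279) = 39655/(15834 - 6651840 + 2249728 + 4404296) - 15565/38279 = 39655/18018 - 15565/38279 = 39655*(1/18018) - 15565/38279 = 515/234 - 15565/38279 = 16071475/8957286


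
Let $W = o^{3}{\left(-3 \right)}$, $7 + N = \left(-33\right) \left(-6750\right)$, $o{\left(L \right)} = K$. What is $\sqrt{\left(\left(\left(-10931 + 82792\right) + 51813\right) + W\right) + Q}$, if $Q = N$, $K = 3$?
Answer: $2 \sqrt{86611} \approx 588.59$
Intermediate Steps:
$o{\left(L \right)} = 3$
$N = 222743$ ($N = -7 - -222750 = -7 + 222750 = 222743$)
$Q = 222743$
$W = 27$ ($W = 3^{3} = 27$)
$\sqrt{\left(\left(\left(-10931 + 82792\right) + 51813\right) + W\right) + Q} = \sqrt{\left(\left(\left(-10931 + 82792\right) + 51813\right) + 27\right) + 222743} = \sqrt{\left(\left(71861 + 51813\right) + 27\right) + 222743} = \sqrt{\left(123674 + 27\right) + 222743} = \sqrt{123701 + 222743} = \sqrt{346444} = 2 \sqrt{86611}$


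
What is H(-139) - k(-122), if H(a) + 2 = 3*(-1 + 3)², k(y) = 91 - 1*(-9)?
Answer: -90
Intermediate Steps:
k(y) = 100 (k(y) = 91 + 9 = 100)
H(a) = 10 (H(a) = -2 + 3*(-1 + 3)² = -2 + 3*2² = -2 + 3*4 = -2 + 12 = 10)
H(-139) - k(-122) = 10 - 1*100 = 10 - 100 = -90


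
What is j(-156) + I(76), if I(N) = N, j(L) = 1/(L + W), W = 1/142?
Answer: 1683334/22151 ≈ 75.994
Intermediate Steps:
W = 1/142 ≈ 0.0070423
j(L) = 1/(1/142 + L) (j(L) = 1/(L + 1/142) = 1/(1/142 + L))
j(-156) + I(76) = 142/(1 + 142*(-156)) + 76 = 142/(1 - 22152) + 76 = 142/(-22151) + 76 = 142*(-1/22151) + 76 = -142/22151 + 76 = 1683334/22151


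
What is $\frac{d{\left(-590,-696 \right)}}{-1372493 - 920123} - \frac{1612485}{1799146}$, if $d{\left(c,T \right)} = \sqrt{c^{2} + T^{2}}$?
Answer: $- \frac{1612485}{1799146} - \frac{\sqrt{208129}}{1146308} \approx -0.89665$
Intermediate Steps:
$d{\left(c,T \right)} = \sqrt{T^{2} + c^{2}}$
$\frac{d{\left(-590,-696 \right)}}{-1372493 - 920123} - \frac{1612485}{1799146} = \frac{\sqrt{\left(-696\right)^{2} + \left(-590\right)^{2}}}{-1372493 - 920123} - \frac{1612485}{1799146} = \frac{\sqrt{484416 + 348100}}{-1372493 - 920123} - \frac{1612485}{1799146} = \frac{\sqrt{832516}}{-2292616} - \frac{1612485}{1799146} = 2 \sqrt{208129} \left(- \frac{1}{2292616}\right) - \frac{1612485}{1799146} = - \frac{\sqrt{208129}}{1146308} - \frac{1612485}{1799146} = - \frac{1612485}{1799146} - \frac{\sqrt{208129}}{1146308}$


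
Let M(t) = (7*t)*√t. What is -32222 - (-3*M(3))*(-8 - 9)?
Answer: -32222 - 1071*√3 ≈ -34077.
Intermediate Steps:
M(t) = 7*t^(3/2)
-32222 - (-3*M(3))*(-8 - 9) = -32222 - (-21*3^(3/2))*(-8 - 9) = -32222 - (-21*3*√3)*(-17) = -32222 - (-63*√3)*(-17) = -32222 - 1071*√3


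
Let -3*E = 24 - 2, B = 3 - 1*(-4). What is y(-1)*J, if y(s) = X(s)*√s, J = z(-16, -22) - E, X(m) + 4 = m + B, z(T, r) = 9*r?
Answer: -1144*I/3 ≈ -381.33*I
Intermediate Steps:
B = 7 (B = 3 + 4 = 7)
X(m) = 3 + m (X(m) = -4 + (m + 7) = -4 + (7 + m) = 3 + m)
E = -22/3 (E = -(24 - 2)/3 = -⅓*22 = -22/3 ≈ -7.3333)
J = -572/3 (J = 9*(-22) - 1*(-22/3) = -198 + 22/3 = -572/3 ≈ -190.67)
y(s) = √s*(3 + s) (y(s) = (3 + s)*√s = √s*(3 + s))
y(-1)*J = (√(-1)*(3 - 1))*(-572/3) = (I*2)*(-572/3) = (2*I)*(-572/3) = -1144*I/3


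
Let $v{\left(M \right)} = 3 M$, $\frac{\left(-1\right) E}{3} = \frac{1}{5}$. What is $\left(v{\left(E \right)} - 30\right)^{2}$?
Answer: $\frac{25281}{25} \approx 1011.2$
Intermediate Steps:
$E = - \frac{3}{5} \approx -0.6$
$\left(v{\left(E \right)} - 30\right)^{2} = \left(3 \left(- \frac{3}{5}\right) - 30\right)^{2} = \left(- \frac{9}{5} - 30\right)^{2} = \left(- \frac{159}{5}\right)^{2} = \frac{25281}{25}$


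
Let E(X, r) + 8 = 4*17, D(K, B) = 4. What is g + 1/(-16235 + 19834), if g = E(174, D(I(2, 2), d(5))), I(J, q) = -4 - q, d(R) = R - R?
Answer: 215941/3599 ≈ 60.000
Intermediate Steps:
d(R) = 0
E(X, r) = 60 (E(X, r) = -8 + 4*17 = -8 + 68 = 60)
g = 60
g + 1/(-16235 + 19834) = 60 + 1/(-16235 + 19834) = 60 + 1/3599 = 215941/3599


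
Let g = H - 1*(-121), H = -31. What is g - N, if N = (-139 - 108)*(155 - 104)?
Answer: 12687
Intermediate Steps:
g = 90 (g = -31 - 1*(-121) = -31 + 121 = 90)
N = -12597 (N = -247*51 = -12597)
g - N = 90 - 1*(-12597) = 90 + 12597 = 12687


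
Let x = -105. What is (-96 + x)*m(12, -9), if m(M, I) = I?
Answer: 1809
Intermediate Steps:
(-96 + x)*m(12, -9) = (-96 - 105)*(-9) = -201*(-9) = 1809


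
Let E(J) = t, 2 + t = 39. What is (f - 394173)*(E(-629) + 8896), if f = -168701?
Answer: -5028153442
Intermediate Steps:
t = 37 (t = -2 + 39 = 37)
E(J) = 37
(f - 394173)*(E(-629) + 8896) = (-168701 - 394173)*(37 + 8896) = -562874*8933 = -5028153442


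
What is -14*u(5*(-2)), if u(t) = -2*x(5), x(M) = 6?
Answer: 168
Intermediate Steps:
u(t) = -12 (u(t) = -2*6 = -12)
-14*u(5*(-2)) = -14*(-12) = 168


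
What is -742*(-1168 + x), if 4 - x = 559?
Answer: 1278466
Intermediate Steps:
x = -555 (x = 4 - 1*559 = 4 - 559 = -555)
-742*(-1168 + x) = -742*(-1168 - 555) = -742*(-1723) = 1278466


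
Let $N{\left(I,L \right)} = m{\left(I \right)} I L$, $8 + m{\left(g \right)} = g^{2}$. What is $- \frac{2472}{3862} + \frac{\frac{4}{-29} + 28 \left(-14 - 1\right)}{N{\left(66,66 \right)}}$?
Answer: $- \frac{84863109097}{132576848514} \approx -0.64011$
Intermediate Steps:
$m{\left(g \right)} = -8 + g^{2}$
$N{\left(I,L \right)} = I L \left(-8 + I^{2}\right)$ ($N{\left(I,L \right)} = \left(-8 + I^{2}\right) I L = I \left(-8 + I^{2}\right) L = I L \left(-8 + I^{2}\right)$)
$- \frac{2472}{3862} + \frac{\frac{4}{-29} + 28 \left(-14 - 1\right)}{N{\left(66,66 \right)}} = - \frac{2472}{3862} + \frac{\frac{4}{-29} + 28 \left(-14 - 1\right)}{66 \cdot 66 \left(-8 + 66^{2}\right)} = \left(-2472\right) \frac{1}{3862} + \frac{4 \left(- \frac{1}{29}\right) + 28 \left(-14 - 1\right)}{66 \cdot 66 \left(-8 + 4356\right)} = - \frac{1236}{1931} + \frac{- \frac{4}{29} + 28 \left(-15\right)}{66 \cdot 66 \cdot 4348} = - \frac{1236}{1931} + \frac{- \frac{4}{29} - 420}{18939888} = - \frac{1236}{1931} - \frac{1523}{68657094} = - \frac{84863109097}{132576848514}$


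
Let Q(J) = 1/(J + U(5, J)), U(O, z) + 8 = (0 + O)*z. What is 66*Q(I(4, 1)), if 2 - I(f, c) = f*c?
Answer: -33/10 ≈ -3.3000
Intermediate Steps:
I(f, c) = 2 - c*f (I(f, c) = 2 - f*c = 2 - c*f)
U(O, z) = -8 + O*z (U(O, z) = -8 + (0 + O)*z = -8 + O*z)
Q(J) = 1/(-8 + 6*J) (Q(J) = 1/(J + (-8 + 5*J)) = 1/(-8 + 6*J))
66*Q(I(4, 1)) = 66*(1/(2*(-4 + 3*(2 - 1*1*4)))) = 66*(1/(2*(-4 + 3*(2 - 4)))) = 66*(1/(2*(-4 + 3*(-2)))) = 66*(1/(2*(-4 - 6))) = 66*((½)/(-10)) = 66*((½)*(-⅒)) = 66*(-1/20) = -33/10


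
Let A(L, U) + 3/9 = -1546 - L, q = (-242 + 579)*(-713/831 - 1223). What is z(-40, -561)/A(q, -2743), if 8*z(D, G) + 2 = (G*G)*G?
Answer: -146720099373/2731622072 ≈ -53.712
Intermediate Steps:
q = -342737762/831 (q = 337*(-713*1/831 - 1223) = 337*(-713/831 - 1223) = 337*(-1017026/831) = -342737762/831 ≈ -4.1244e+5)
z(D, G) = -¼ + G³/8 (z(D, G) = -¼ + ((G*G)*G)/8 = -¼ + (G²*G)/8 = -¼ + G³/8)
A(L, U) = -4639/3 - L (A(L, U) = -⅓ + (-1546 - L) = -4639/3 - L)
z(-40, -561)/A(q, -2743) = (-¼ + (⅛)*(-561)³)/(-4639/3 - 1*(-342737762/831)) = (-¼ + (⅛)*(-176558481))/(-4639/3 + 342737762/831) = (-¼ - 176558481/8)/(341452759/831) = -176558483/8*831/341452759 = -146720099373/2731622072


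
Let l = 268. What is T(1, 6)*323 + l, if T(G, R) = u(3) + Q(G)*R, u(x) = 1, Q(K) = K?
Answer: 2529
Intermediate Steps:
T(G, R) = 1 + G*R
T(1, 6)*323 + l = (1 + 1*6)*323 + 268 = (1 + 6)*323 + 268 = 7*323 + 268 = 2261 + 268 = 2529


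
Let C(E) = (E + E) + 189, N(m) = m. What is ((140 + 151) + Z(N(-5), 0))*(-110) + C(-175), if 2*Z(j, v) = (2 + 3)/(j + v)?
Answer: -32116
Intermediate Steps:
Z(j, v) = 5/(2*(j + v)) (Z(j, v) = ((2 + 3)/(j + v))/2 = (5/(j + v))/2 = 5/(2*(j + v)))
C(E) = 189 + 2*E (C(E) = 2*E + 189 = 189 + 2*E)
((140 + 151) + Z(N(-5), 0))*(-110) + C(-175) = ((140 + 151) + 5/(2*(-5 + 0)))*(-110) + (189 + 2*(-175)) = (291 + (5/2)/(-5))*(-110) + (189 - 350) = (291 + (5/2)*(-⅕))*(-110) - 161 = (291 - ½)*(-110) - 161 = (581/2)*(-110) - 161 = -31955 - 161 = -32116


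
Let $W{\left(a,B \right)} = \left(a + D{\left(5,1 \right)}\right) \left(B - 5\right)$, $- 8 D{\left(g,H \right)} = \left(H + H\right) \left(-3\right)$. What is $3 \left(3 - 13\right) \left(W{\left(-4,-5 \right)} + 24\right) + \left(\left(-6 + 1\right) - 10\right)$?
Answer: $-1710$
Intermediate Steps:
$D{\left(g,H \right)} = \frac{3 H}{4}$ ($D{\left(g,H \right)} = - \frac{\left(H + H\right) \left(-3\right)}{8} = - \frac{2 H \left(-3\right)}{8} = - \frac{\left(-6\right) H}{8} = \frac{3 H}{4}$)
$W{\left(a,B \right)} = \left(-5 + B\right) \left(\frac{3}{4} + a\right)$ ($W{\left(a,B \right)} = \left(a + \frac{3}{4} \cdot 1\right) \left(B - 5\right) = \left(a + \frac{3}{4}\right) \left(-5 + B\right) = \left(\frac{3}{4} + a\right) \left(-5 + B\right) = \left(-5 + B\right) \left(\frac{3}{4} + a\right)$)
$3 \left(3 - 13\right) \left(W{\left(-4,-5 \right)} + 24\right) + \left(\left(-6 + 1\right) - 10\right) = 3 \left(3 - 13\right) \left(\left(- \frac{15}{4} - -20 + \frac{3}{4} \left(-5\right) - -20\right) + 24\right) + \left(\left(-6 + 1\right) - 10\right) = 3 \left(- 10 \left(\left(- \frac{15}{4} + 20 - \frac{15}{4} + 20\right) + 24\right)\right) - 15 = 3 \left(- 10 \left(\frac{65}{2} + 24\right)\right) - 15 = 3 \left(\left(-10\right) \frac{113}{2}\right) - 15 = 3 \left(-565\right) - 15 = -1695 - 15 = -1710$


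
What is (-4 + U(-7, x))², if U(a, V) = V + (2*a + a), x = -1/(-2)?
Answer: 2401/4 ≈ 600.25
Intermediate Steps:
x = ½ (x = -1*(-½) = ½ ≈ 0.50000)
U(a, V) = V + 3*a
(-4 + U(-7, x))² = (-4 + (½ + 3*(-7)))² = (-4 + (½ - 21))² = (-4 - 41/2)² = (-49/2)² = 2401/4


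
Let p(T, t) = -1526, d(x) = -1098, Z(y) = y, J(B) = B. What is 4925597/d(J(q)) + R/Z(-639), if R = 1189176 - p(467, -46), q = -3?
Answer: -494983031/77958 ≈ -6349.4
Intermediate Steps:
R = 1190702 (R = 1189176 - 1*(-1526) = 1189176 + 1526 = 1190702)
4925597/d(J(q)) + R/Z(-639) = 4925597/(-1098) + 1190702/(-639) = 4925597*(-1/1098) + 1190702*(-1/639) = -4925597/1098 - 1190702/639 = -494983031/77958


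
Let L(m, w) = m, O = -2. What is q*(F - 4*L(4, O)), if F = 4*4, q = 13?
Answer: 0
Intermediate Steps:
F = 16
q*(F - 4*L(4, O)) = 13*(16 - 4*4) = 13*(16 - 16) = 13*0 = 0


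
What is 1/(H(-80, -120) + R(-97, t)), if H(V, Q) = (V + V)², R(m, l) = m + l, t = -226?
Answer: 1/25277 ≈ 3.9562e-5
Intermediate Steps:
R(m, l) = l + m
H(V, Q) = 4*V² (H(V, Q) = (2*V)² = 4*V²)
1/(H(-80, -120) + R(-97, t)) = 1/(4*(-80)² + (-226 - 97)) = 1/(4*6400 - 323) = 1/(25600 - 323) = 1/25277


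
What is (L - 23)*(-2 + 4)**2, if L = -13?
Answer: -144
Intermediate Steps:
(L - 23)*(-2 + 4)**2 = (-13 - 23)*(-2 + 4)**2 = -36*2**2 = -36*4 = -144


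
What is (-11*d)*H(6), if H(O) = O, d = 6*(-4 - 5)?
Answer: 3564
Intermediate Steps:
d = -54 (d = 6*(-9) = -54)
(-11*d)*H(6) = -11*(-54)*6 = 594*6 = 3564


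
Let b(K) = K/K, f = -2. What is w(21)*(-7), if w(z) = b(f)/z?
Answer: -⅓ ≈ -0.33333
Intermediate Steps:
b(K) = 1
w(z) = 1/z
w(21)*(-7) = -7/21 = (1/21)*(-7) = -⅓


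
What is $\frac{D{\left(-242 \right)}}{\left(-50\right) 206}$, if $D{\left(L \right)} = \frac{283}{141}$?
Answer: $- \frac{283}{1452300} \approx -0.00019486$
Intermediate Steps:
$D{\left(L \right)} = \frac{283}{141}$ ($D{\left(L \right)} = 283 \cdot \frac{1}{141} = \frac{283}{141}$)
$\frac{D{\left(-242 \right)}}{\left(-50\right) 206} = \frac{283}{141 \left(\left(-50\right) 206\right)} = \frac{283}{141 \left(-10300\right)} = \frac{283}{141} \left(- \frac{1}{10300}\right) = - \frac{283}{1452300}$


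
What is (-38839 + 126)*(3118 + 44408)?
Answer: -1839874038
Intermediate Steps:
(-38839 + 126)*(3118 + 44408) = -38713*47526 = -1839874038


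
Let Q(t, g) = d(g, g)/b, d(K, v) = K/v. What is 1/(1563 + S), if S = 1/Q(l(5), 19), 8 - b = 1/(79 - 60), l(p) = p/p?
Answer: 19/29848 ≈ 0.00063656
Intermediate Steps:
l(p) = 1
b = 151/19 (b = 8 - 1/(79 - 60) = 8 - 1/19 = 151/19 ≈ 7.9474)
Q(t, g) = 19/151 (Q(t, g) = (g/g)/(151/19) = 1*(19/151) = 19/151)
S = 151/19 (S = 1/(19/151) = 151/19 ≈ 7.9474)
1/(1563 + S) = 1/(1563 + 151/19) = 1/(29848/19) = 19/29848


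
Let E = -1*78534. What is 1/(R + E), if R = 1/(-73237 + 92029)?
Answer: -18792/1475810927 ≈ -1.2733e-5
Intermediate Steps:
E = -78534
R = 1/18792 ≈ 5.3214e-5
1/(R + E) = 1/(1/18792 - 78534) = 1/(-1475810927/18792) = -18792/1475810927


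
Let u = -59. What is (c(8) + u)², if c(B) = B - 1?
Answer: 2704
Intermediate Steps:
c(B) = -1 + B
(c(8) + u)² = ((-1 + 8) - 59)² = (7 - 59)² = (-52)² = 2704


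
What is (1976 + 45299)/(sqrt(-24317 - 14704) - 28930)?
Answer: -1367665750/836983921 - 47275*I*sqrt(39021)/836983921 ≈ -1.634 - 0.011157*I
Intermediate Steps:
(1976 + 45299)/(sqrt(-24317 - 14704) - 28930) = 47275/(sqrt(-39021) - 28930) = 47275/(I*sqrt(39021) - 28930) = 47275/(-28930 + I*sqrt(39021))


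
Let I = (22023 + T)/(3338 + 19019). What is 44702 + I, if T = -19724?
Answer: 999404913/22357 ≈ 44702.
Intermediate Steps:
I = 2299/22357 (I = (22023 - 19724)/(3338 + 19019) = 2299/22357 ≈ 0.10283)
44702 + I = 44702 + 2299/22357 = 999404913/22357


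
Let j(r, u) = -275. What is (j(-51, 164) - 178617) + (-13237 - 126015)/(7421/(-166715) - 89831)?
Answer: -1339548019888766/7488091293 ≈ -1.7889e+5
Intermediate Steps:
(j(-51, 164) - 178617) + (-13237 - 126015)/(7421/(-166715) - 89831) = (-275 - 178617) + (-13237 - 126015)/(7421/(-166715) - 89831) = -178892 - 139252/(7421*(-1/166715) - 89831) = -178892 - 139252/(-7421/166715 - 89831) = -178892 - 139252/(-14976182586/166715) = -178892 - 139252*(-166715/14976182586) = -178892 + 11607698590/7488091293 = -1339548019888766/7488091293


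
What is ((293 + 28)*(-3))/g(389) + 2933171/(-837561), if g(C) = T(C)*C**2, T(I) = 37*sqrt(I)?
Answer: -2933171/837561 - 963*sqrt(389)/2177963153 ≈ -3.5020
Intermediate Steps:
g(C) = 37*C**(5/2) (g(C) = (37*sqrt(C))*C**2 = 37*C**(5/2))
((293 + 28)*(-3))/g(389) + 2933171/(-837561) = ((293 + 28)*(-3))/((37*389**(5/2))) + 2933171/(-837561) = (321*(-3))/((37*(151321*sqrt(389)))) + 2933171*(-1/837561) = -963*sqrt(389)/2177963153 - 2933171/837561 = -2933171/837561 - 963*sqrt(389)/2177963153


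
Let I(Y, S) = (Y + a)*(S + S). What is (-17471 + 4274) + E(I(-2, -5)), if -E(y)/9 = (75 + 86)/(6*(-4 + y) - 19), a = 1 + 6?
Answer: -646446/49 ≈ -13193.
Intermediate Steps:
a = 7
I(Y, S) = 2*S*(7 + Y) (I(Y, S) = (Y + 7)*(S + S) = (7 + Y)*(2*S) = 2*S*(7 + Y))
E(y) = -1449/(-43 + 6*y) (E(y) = -9*(75 + 86)/(6*(-4 + y) - 19) = -1449/((-24 + 6*y) - 19) = -1449/(-43 + 6*y))
(-17471 + 4274) + E(I(-2, -5)) = (-17471 + 4274) - 1449/(-43 + 6*(2*(-5)*(7 - 2))) = -13197 - 1449/(-43 + 6*(2*(-5)*5)) = -13197 - 1449/(-43 + 6*(-50)) = -13197 - 1449/(-43 - 300) = -13197 - 1449/(-343) = -13197 - 1449*(-1/343) = -13197 + 207/49 = -646446/49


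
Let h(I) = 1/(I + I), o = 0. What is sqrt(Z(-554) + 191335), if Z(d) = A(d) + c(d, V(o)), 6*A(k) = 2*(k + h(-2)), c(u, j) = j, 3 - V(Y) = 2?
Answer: sqrt(764605)/2 ≈ 437.21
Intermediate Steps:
V(Y) = 1 (V(Y) = 3 - 1*2 = 3 - 2 = 1)
h(I) = 1/(2*I)
A(k) = -1/12 + k/3 (A(k) = (2*(k + (1/2)/(-2)))/6 = (2*(k + (1/2)*(-1/2)))/6 = (2*(k - 1/4))/6 = (2*(-1/4 + k))/6 = (-1/2 + 2*k)/6 = -1/12 + k/3)
Z(d) = 11/12 + d/3 (Z(d) = (-1/12 + d/3) + 1 = 11/12 + d/3)
sqrt(Z(-554) + 191335) = sqrt((11/12 + (1/3)*(-554)) + 191335) = sqrt((11/12 - 554/3) + 191335) = sqrt(-735/4 + 191335) = sqrt(764605/4) = sqrt(764605)/2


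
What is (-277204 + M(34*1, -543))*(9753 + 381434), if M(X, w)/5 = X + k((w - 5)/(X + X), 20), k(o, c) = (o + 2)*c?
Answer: -108609112658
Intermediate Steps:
k(o, c) = c*(2 + o) (k(o, c) = (2 + o)*c = c*(2 + o))
M(X, w) = 200 + 5*X + 50*(-5 + w)/X (M(X, w) = 5*(X + 20*(2 + (w - 5)/(X + X))) = 5*(X + 20*(2 + (-5 + w)/((2*X)))) = 5*(X + 20*(2 + (-5 + w)*(1/(2*X)))) = 5*(X + 20*(2 + (-5 + w)/(2*X))) = 5*(X + (40 + 10*(-5 + w)/X)) = 5*(40 + X + 10*(-5 + w)/X) = 200 + 5*X + 50*(-5 + w)/X)
(-277204 + M(34*1, -543))*(9753 + 381434) = (-277204 + (200 - 250/(34*1) + 5*(34*1) + 50*(-543)/(34*1)))*(9753 + 381434) = (-277204 + (200 - 250/34 + 5*34 + 50*(-543)/34))*391187 = (-277204 + (200 - 250*1/34 + 170 + 50*(-543)*(1/34)))*391187 = (-277204 + (200 - 125/17 + 170 - 13575/17))*391187 = (-277204 - 7410/17)*391187 = -4719878/17*391187 = -108609112658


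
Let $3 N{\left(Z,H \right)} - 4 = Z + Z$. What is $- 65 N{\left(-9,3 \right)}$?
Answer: $\frac{910}{3} \approx 303.33$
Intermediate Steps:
$N{\left(Z,H \right)} = \frac{4}{3} + \frac{2 Z}{3}$ ($N{\left(Z,H \right)} = \frac{4}{3} + \frac{Z + Z}{3} = \frac{4}{3} + \frac{2 Z}{3}$)
$- 65 N{\left(-9,3 \right)} = - 65 \left(\frac{4}{3} + \frac{2}{3} \left(-9\right)\right) = - 65 \left(\frac{4}{3} - 6\right) = \left(-65\right) \left(- \frac{14}{3}\right) = \frac{910}{3}$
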